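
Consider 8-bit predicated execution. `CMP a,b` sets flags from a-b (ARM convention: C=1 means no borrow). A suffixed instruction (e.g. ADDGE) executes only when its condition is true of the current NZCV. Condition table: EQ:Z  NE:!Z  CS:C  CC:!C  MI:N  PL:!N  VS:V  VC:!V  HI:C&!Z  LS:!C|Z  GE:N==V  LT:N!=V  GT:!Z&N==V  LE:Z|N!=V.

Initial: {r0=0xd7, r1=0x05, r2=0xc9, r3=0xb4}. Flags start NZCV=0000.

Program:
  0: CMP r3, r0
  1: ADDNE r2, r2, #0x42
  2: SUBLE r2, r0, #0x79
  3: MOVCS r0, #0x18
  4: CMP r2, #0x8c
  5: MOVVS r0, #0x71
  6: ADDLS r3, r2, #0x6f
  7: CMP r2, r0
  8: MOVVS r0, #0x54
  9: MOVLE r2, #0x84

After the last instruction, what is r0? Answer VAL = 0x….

0: ✓ CMP  NZCV=1000
1: ✓ ADDNE  r2←0x0b
2: ✓ SUBLE  r2←0x5e
3: · MOVCS
4: ✓ CMP  NZCV=1001
5: ✓ MOVVS  r0←0x71
6: ✓ ADDLS  r3←0xcd
7: ✓ CMP  NZCV=1000
8: · MOVVS
9: ✓ MOVLE  r2←0x84

VAL = 0x71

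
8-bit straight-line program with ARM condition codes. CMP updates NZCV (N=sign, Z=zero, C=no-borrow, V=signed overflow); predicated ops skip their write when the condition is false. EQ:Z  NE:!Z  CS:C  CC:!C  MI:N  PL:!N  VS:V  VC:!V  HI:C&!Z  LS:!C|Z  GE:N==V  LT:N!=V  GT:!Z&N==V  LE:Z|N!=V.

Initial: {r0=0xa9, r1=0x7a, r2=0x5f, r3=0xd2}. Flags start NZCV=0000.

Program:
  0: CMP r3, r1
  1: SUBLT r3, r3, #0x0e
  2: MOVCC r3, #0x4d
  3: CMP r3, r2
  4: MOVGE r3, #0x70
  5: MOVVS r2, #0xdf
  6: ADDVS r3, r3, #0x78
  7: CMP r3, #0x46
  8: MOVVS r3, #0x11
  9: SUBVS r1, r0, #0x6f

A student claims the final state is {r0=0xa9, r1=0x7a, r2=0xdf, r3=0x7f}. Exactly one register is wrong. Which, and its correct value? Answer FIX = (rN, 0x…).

FIX = (r3, 0x3c)

0: ✓ CMP  NZCV=0011
1: ✓ SUBLT  r3←0xc4
2: · MOVCC
3: ✓ CMP  NZCV=0011
4: · MOVGE
5: ✓ MOVVS  r2←0xdf
6: ✓ ADDVS  r3←0x3c
7: ✓ CMP  NZCV=1000
8: · MOVVS
9: · SUBVS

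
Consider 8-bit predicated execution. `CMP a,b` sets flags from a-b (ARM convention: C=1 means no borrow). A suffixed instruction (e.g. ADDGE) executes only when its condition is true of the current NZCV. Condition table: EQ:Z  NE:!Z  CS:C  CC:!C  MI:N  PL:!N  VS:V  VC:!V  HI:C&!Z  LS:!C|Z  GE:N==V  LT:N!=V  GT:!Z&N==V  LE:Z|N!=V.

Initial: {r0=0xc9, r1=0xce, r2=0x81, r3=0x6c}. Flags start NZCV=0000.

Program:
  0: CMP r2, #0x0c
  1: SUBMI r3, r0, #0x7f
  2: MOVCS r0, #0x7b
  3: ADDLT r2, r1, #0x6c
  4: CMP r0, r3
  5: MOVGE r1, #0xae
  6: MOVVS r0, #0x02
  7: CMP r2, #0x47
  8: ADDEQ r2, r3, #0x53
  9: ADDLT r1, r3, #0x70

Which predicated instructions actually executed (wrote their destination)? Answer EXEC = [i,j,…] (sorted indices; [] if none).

EXEC = [2,3,5,9]

[0] flags=0011 → (cmp)
[1] flags=0011 MI?F → skip
[2] flags=0011 CS?T → r0=0x7b
[3] flags=0011 LT?T → r2=0x3a
[4] flags=0010 → (cmp)
[5] flags=0010 GE?T → r1=0xae
[6] flags=0010 VS?F → skip
[7] flags=1000 → (cmp)
[8] flags=1000 EQ?F → skip
[9] flags=1000 LT?T → r1=0xdc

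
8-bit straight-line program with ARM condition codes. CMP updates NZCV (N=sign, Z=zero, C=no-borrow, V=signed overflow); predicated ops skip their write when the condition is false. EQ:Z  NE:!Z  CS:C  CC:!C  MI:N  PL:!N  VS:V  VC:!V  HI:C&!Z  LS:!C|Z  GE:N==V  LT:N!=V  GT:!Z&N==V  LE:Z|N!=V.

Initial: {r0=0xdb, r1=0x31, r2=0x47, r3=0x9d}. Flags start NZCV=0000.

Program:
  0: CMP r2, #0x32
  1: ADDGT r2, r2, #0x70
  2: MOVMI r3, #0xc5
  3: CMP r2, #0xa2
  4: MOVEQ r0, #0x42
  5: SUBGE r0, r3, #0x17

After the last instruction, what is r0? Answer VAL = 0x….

0: ✓ CMP  NZCV=0010
1: ✓ ADDGT  r2←0xb7
2: · MOVMI
3: ✓ CMP  NZCV=0010
4: · MOVEQ
5: ✓ SUBGE  r0←0x86

VAL = 0x86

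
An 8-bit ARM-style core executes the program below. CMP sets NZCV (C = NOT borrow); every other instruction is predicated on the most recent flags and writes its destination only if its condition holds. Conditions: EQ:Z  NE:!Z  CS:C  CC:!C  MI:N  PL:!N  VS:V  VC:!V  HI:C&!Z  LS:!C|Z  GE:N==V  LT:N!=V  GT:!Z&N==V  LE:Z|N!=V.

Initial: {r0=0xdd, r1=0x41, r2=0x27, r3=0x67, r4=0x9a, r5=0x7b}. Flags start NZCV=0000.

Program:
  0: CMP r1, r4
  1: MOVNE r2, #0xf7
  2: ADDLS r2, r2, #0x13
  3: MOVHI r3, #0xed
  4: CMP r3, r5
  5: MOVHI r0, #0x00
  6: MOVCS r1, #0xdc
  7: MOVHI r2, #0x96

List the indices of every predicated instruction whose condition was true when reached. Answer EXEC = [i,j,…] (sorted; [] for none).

0: ✓ CMP  NZCV=1001
1: ✓ MOVNE  r2←0xf7
2: ✓ ADDLS  r2←0x0a
3: · MOVHI
4: ✓ CMP  NZCV=1000
5: · MOVHI
6: · MOVCS
7: · MOVHI

EXEC = [1,2]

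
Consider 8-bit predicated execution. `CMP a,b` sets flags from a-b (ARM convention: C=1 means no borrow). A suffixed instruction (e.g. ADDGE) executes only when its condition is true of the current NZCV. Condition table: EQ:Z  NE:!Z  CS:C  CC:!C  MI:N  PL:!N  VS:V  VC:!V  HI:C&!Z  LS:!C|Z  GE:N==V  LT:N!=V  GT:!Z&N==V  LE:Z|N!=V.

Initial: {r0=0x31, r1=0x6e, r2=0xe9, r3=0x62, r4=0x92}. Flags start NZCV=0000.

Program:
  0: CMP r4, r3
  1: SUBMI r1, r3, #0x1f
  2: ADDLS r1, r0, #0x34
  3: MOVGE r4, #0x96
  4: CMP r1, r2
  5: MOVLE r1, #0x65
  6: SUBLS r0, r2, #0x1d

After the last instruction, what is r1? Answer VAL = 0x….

VAL = 0x6e

0: ✓ CMP  NZCV=0011
1: · SUBMI
2: · ADDLS
3: · MOVGE
4: ✓ CMP  NZCV=1001
5: · MOVLE
6: ✓ SUBLS  r0←0xcc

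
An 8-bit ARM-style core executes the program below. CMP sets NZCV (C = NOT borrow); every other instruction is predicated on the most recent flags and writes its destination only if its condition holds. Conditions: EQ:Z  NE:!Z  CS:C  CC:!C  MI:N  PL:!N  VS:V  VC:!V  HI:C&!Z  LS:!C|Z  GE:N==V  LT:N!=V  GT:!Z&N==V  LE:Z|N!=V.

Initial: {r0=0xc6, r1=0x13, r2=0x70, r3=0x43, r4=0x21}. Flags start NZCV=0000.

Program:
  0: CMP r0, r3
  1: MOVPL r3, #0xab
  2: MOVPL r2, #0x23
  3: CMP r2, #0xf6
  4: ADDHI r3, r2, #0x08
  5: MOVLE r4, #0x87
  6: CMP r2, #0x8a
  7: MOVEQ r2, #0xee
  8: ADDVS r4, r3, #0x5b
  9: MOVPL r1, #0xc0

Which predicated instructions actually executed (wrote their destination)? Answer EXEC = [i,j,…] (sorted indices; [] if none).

0: ✓ CMP  NZCV=1010
1: · MOVPL
2: · MOVPL
3: ✓ CMP  NZCV=0000
4: · ADDHI
5: · MOVLE
6: ✓ CMP  NZCV=1001
7: · MOVEQ
8: ✓ ADDVS  r4←0x9e
9: · MOVPL

EXEC = [8]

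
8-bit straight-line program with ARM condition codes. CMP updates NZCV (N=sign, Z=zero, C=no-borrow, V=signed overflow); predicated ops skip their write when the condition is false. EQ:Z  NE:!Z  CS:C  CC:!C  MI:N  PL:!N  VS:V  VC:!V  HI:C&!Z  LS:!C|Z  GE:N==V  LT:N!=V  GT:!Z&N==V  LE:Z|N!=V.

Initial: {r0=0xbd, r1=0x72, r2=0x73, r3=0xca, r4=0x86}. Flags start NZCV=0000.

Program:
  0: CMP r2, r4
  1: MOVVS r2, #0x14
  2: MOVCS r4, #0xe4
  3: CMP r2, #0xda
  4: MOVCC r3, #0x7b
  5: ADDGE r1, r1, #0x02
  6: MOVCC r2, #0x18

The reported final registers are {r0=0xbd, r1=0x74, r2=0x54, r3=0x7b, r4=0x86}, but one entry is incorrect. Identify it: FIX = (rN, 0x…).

FIX = (r2, 0x18)

0: ✓ CMP  NZCV=1001
1: ✓ MOVVS  r2←0x14
2: · MOVCS
3: ✓ CMP  NZCV=0000
4: ✓ MOVCC  r3←0x7b
5: ✓ ADDGE  r1←0x74
6: ✓ MOVCC  r2←0x18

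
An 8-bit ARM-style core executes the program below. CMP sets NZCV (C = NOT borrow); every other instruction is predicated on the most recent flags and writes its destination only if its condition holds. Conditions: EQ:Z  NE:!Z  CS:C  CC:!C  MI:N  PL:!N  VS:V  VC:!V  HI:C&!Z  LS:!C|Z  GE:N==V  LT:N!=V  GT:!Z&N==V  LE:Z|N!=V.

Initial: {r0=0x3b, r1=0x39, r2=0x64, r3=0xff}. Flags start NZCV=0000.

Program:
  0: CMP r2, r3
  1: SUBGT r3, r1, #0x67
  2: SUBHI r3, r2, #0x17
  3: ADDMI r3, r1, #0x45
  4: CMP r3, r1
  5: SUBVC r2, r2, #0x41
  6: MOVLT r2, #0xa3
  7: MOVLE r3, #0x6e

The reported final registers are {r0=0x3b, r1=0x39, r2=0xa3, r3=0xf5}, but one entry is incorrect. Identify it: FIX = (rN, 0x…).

FIX = (r3, 0x6e)

0: ✓ CMP  NZCV=0000
1: ✓ SUBGT  r3←0xd2
2: · SUBHI
3: · ADDMI
4: ✓ CMP  NZCV=1010
5: ✓ SUBVC  r2←0x23
6: ✓ MOVLT  r2←0xa3
7: ✓ MOVLE  r3←0x6e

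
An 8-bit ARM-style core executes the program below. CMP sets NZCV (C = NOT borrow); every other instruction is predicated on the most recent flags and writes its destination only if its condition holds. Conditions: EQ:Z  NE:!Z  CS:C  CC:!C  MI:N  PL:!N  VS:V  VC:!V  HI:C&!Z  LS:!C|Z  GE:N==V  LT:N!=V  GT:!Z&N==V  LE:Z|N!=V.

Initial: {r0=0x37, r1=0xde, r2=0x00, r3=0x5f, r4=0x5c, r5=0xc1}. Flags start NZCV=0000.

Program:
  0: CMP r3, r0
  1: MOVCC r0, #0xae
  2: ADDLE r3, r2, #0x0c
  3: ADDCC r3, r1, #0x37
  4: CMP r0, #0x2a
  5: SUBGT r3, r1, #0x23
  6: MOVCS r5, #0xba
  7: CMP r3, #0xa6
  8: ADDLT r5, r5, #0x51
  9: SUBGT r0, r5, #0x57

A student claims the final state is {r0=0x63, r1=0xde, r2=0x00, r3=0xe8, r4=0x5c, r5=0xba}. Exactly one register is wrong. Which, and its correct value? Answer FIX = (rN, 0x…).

0: ✓ CMP  NZCV=0010
1: · MOVCC
2: · ADDLE
3: · ADDCC
4: ✓ CMP  NZCV=0010
5: ✓ SUBGT  r3←0xbb
6: ✓ MOVCS  r5←0xba
7: ✓ CMP  NZCV=0010
8: · ADDLT
9: ✓ SUBGT  r0←0x63

FIX = (r3, 0xbb)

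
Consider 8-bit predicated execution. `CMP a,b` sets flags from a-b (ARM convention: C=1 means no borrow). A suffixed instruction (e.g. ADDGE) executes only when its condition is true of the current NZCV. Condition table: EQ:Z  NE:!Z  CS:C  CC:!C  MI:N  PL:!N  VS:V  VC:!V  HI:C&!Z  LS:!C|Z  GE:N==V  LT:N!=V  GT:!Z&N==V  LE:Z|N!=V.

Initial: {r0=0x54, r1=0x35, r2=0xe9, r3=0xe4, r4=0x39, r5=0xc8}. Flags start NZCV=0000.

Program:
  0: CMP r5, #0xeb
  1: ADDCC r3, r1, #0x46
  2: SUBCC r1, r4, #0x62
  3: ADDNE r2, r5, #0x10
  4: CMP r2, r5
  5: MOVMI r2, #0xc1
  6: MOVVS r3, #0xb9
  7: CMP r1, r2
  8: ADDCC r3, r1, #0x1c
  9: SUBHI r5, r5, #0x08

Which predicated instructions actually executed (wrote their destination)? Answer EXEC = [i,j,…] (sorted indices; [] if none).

0: ✓ CMP  NZCV=1000
1: ✓ ADDCC  r3←0x7b
2: ✓ SUBCC  r1←0xd7
3: ✓ ADDNE  r2←0xd8
4: ✓ CMP  NZCV=0010
5: · MOVMI
6: · MOVVS
7: ✓ CMP  NZCV=1000
8: ✓ ADDCC  r3←0xf3
9: · SUBHI

EXEC = [1,2,3,8]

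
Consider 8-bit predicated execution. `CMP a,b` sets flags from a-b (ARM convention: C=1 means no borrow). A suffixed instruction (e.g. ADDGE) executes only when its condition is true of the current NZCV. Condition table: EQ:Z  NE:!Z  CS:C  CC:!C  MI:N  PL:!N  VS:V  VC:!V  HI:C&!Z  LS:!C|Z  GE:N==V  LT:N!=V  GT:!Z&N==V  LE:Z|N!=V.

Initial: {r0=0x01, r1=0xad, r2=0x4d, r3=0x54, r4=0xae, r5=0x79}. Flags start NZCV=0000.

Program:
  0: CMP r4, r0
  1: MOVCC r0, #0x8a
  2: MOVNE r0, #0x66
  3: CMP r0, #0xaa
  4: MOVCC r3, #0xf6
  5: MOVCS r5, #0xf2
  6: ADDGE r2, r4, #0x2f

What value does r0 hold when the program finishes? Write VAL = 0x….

VAL = 0x66

0: ✓ CMP  NZCV=1010
1: · MOVCC
2: ✓ MOVNE  r0←0x66
3: ✓ CMP  NZCV=1001
4: ✓ MOVCC  r3←0xf6
5: · MOVCS
6: ✓ ADDGE  r2←0xdd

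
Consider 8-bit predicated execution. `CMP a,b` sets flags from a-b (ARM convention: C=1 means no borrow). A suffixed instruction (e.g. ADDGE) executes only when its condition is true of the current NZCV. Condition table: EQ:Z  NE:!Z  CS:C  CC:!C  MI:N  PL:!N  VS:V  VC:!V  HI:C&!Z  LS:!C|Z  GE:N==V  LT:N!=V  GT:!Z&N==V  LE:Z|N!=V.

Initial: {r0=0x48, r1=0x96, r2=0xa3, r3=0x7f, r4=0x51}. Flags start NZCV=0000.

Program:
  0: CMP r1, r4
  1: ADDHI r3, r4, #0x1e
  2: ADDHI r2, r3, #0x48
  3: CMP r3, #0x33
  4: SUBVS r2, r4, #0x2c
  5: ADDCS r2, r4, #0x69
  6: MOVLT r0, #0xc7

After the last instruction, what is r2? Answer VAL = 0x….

[0] flags=0011 → (cmp)
[1] flags=0011 HI?T → r3=0x6f
[2] flags=0011 HI?T → r2=0xb7
[3] flags=0010 → (cmp)
[4] flags=0010 VS?F → skip
[5] flags=0010 CS?T → r2=0xba
[6] flags=0010 LT?F → skip

VAL = 0xba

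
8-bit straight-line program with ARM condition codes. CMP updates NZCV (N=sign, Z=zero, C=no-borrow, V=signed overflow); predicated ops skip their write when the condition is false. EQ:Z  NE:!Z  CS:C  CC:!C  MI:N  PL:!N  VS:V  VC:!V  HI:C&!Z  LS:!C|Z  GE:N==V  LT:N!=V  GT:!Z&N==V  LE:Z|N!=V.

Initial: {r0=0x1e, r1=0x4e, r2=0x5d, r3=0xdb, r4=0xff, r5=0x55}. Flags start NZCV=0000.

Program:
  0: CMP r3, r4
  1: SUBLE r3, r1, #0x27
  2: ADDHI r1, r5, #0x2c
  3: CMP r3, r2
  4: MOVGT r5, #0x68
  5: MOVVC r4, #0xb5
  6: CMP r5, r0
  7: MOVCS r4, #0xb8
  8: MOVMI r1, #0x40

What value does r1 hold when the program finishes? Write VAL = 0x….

VAL = 0x4e

0: ✓ CMP  NZCV=1000
1: ✓ SUBLE  r3←0x27
2: · ADDHI
3: ✓ CMP  NZCV=1000
4: · MOVGT
5: ✓ MOVVC  r4←0xb5
6: ✓ CMP  NZCV=0010
7: ✓ MOVCS  r4←0xb8
8: · MOVMI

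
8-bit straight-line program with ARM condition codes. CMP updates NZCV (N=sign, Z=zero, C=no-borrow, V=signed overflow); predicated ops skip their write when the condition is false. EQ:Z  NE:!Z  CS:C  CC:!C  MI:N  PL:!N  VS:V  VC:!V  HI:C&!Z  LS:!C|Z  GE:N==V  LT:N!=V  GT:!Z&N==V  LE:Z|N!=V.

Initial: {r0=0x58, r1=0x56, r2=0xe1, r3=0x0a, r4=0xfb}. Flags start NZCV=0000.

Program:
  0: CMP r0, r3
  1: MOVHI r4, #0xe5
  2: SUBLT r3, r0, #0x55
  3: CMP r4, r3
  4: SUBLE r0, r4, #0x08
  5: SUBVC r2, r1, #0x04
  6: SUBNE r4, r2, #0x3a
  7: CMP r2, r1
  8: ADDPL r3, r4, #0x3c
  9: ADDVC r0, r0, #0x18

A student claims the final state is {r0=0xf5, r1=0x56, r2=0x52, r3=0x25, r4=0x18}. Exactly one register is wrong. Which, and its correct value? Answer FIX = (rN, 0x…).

0: ✓ CMP  NZCV=0010
1: ✓ MOVHI  r4←0xe5
2: · SUBLT
3: ✓ CMP  NZCV=1010
4: ✓ SUBLE  r0←0xdd
5: ✓ SUBVC  r2←0x52
6: ✓ SUBNE  r4←0x18
7: ✓ CMP  NZCV=1000
8: · ADDPL
9: ✓ ADDVC  r0←0xf5

FIX = (r3, 0x0a)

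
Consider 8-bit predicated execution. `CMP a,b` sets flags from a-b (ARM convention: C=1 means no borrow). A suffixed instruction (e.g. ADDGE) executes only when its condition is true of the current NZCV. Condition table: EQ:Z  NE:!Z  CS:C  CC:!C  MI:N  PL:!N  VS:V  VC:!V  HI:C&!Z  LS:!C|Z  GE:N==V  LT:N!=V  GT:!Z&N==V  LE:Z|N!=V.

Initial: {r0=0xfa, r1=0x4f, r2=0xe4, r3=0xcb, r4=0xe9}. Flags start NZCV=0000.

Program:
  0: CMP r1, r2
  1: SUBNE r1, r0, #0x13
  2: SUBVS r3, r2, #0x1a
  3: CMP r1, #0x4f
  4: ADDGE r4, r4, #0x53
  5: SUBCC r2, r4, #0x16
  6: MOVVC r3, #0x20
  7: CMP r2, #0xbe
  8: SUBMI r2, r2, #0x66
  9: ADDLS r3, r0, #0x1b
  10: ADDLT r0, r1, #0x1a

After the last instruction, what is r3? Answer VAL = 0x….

VAL = 0x20

0: ✓ CMP  NZCV=0000
1: ✓ SUBNE  r1←0xe7
2: · SUBVS
3: ✓ CMP  NZCV=1010
4: · ADDGE
5: · SUBCC
6: ✓ MOVVC  r3←0x20
7: ✓ CMP  NZCV=0010
8: · SUBMI
9: · ADDLS
10: · ADDLT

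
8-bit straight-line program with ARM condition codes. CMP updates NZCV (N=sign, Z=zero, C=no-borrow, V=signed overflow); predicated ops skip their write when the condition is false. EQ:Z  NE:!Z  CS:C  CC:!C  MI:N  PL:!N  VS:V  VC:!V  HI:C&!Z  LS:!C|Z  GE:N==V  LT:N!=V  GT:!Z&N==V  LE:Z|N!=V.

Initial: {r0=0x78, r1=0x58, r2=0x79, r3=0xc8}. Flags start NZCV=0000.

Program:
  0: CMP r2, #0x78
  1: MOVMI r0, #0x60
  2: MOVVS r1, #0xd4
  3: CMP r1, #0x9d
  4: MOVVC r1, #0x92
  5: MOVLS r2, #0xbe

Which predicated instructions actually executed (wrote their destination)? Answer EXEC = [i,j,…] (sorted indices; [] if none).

0: ✓ CMP  NZCV=0010
1: · MOVMI
2: · MOVVS
3: ✓ CMP  NZCV=1001
4: · MOVVC
5: ✓ MOVLS  r2←0xbe

EXEC = [5]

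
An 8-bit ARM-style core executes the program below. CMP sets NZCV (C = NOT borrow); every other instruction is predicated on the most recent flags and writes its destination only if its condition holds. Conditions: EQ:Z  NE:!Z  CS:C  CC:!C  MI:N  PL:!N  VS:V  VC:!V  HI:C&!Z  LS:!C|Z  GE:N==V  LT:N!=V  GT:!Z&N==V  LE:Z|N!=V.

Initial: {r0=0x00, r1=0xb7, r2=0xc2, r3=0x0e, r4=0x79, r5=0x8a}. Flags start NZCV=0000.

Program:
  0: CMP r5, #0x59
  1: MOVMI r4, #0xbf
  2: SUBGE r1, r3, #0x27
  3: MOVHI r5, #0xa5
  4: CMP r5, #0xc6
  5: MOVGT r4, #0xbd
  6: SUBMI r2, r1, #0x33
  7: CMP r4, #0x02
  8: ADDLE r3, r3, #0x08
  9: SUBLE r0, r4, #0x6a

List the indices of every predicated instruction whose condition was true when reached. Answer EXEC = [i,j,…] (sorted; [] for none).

0: ✓ CMP  NZCV=0011
1: · MOVMI
2: · SUBGE
3: ✓ MOVHI  r5←0xa5
4: ✓ CMP  NZCV=1000
5: · MOVGT
6: ✓ SUBMI  r2←0x84
7: ✓ CMP  NZCV=0010
8: · ADDLE
9: · SUBLE

EXEC = [3,6]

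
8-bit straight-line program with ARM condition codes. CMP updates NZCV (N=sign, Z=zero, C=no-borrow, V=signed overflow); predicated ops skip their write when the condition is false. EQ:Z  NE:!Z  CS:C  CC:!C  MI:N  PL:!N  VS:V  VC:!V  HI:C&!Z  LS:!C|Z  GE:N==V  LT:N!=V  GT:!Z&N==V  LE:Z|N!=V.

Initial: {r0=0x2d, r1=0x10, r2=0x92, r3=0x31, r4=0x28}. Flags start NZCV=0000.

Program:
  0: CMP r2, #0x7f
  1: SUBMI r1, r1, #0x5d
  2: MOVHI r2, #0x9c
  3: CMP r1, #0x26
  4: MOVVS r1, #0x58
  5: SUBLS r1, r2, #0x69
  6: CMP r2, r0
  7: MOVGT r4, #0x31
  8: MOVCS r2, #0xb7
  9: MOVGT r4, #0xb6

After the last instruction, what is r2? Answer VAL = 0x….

VAL = 0xb7

[0] flags=0011 → (cmp)
[1] flags=0011 MI?F → skip
[2] flags=0011 HI?T → r2=0x9c
[3] flags=1000 → (cmp)
[4] flags=1000 VS?F → skip
[5] flags=1000 LS?T → r1=0x33
[6] flags=0011 → (cmp)
[7] flags=0011 GT?F → skip
[8] flags=0011 CS?T → r2=0xb7
[9] flags=0011 GT?F → skip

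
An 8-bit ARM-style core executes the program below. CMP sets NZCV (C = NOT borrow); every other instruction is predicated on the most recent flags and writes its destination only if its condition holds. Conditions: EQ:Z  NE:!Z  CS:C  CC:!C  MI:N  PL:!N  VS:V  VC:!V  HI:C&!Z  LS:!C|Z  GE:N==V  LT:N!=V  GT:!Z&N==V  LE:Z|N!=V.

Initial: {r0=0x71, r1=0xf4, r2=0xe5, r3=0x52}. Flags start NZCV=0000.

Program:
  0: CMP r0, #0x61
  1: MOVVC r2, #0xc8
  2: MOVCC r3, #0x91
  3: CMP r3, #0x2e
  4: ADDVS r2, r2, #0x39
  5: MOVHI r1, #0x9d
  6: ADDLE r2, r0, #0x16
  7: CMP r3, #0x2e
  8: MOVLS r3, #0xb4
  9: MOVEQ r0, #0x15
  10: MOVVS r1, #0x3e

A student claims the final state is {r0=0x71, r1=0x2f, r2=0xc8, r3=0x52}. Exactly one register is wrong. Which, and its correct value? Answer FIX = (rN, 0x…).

[0] flags=0010 → (cmp)
[1] flags=0010 VC?T → r2=0xc8
[2] flags=0010 CC?F → skip
[3] flags=0010 → (cmp)
[4] flags=0010 VS?F → skip
[5] flags=0010 HI?T → r1=0x9d
[6] flags=0010 LE?F → skip
[7] flags=0010 → (cmp)
[8] flags=0010 LS?F → skip
[9] flags=0010 EQ?F → skip
[10] flags=0010 VS?F → skip

FIX = (r1, 0x9d)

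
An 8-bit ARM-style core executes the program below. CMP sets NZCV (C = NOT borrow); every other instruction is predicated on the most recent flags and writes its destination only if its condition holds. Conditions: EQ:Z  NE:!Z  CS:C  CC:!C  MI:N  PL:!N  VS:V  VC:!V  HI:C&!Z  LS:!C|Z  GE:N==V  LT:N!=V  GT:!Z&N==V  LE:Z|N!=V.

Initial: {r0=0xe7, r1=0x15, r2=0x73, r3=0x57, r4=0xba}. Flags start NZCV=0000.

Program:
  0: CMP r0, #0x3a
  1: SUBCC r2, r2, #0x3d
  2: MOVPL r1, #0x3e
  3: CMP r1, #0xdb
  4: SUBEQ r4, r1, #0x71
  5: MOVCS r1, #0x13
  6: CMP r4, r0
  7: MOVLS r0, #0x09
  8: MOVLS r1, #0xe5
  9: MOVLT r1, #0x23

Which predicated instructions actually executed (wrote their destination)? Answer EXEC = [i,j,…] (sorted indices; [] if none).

[0] flags=1010 → (cmp)
[1] flags=1010 CC?F → skip
[2] flags=1010 PL?F → skip
[3] flags=0000 → (cmp)
[4] flags=0000 EQ?F → skip
[5] flags=0000 CS?F → skip
[6] flags=1000 → (cmp)
[7] flags=1000 LS?T → r0=0x09
[8] flags=1000 LS?T → r1=0xe5
[9] flags=1000 LT?T → r1=0x23

EXEC = [7,8,9]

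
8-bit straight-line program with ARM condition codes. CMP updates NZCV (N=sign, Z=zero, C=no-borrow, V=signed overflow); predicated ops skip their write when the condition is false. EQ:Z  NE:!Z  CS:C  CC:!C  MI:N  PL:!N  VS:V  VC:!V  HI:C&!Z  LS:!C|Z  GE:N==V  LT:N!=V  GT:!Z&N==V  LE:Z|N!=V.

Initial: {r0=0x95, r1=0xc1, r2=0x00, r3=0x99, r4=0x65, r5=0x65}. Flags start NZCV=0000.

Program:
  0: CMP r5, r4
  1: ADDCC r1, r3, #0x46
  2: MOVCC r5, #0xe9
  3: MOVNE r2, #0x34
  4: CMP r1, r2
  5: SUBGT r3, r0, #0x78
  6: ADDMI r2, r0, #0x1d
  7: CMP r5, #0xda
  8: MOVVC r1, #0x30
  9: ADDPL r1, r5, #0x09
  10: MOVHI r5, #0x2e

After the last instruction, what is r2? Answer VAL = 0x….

[0] flags=0110 → (cmp)
[1] flags=0110 CC?F → skip
[2] flags=0110 CC?F → skip
[3] flags=0110 NE?F → skip
[4] flags=1010 → (cmp)
[5] flags=1010 GT?F → skip
[6] flags=1010 MI?T → r2=0xb2
[7] flags=1001 → (cmp)
[8] flags=1001 VC?F → skip
[9] flags=1001 PL?F → skip
[10] flags=1001 HI?F → skip

VAL = 0xb2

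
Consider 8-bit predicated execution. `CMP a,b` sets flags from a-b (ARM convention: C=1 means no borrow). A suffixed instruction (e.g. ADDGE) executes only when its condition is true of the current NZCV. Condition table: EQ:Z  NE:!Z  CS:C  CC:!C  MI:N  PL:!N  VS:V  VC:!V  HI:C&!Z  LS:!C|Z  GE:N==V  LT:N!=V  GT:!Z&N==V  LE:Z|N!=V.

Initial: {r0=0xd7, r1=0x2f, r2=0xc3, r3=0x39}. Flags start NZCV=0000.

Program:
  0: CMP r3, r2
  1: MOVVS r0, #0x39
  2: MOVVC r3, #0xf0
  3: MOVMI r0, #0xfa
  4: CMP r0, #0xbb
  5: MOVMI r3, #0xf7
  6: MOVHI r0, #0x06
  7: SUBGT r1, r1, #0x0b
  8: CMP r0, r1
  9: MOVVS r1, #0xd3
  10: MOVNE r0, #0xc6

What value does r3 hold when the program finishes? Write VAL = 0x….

0: ✓ CMP  NZCV=0000
1: · MOVVS
2: ✓ MOVVC  r3←0xf0
3: · MOVMI
4: ✓ CMP  NZCV=0010
5: · MOVMI
6: ✓ MOVHI  r0←0x06
7: ✓ SUBGT  r1←0x24
8: ✓ CMP  NZCV=1000
9: · MOVVS
10: ✓ MOVNE  r0←0xc6

VAL = 0xf0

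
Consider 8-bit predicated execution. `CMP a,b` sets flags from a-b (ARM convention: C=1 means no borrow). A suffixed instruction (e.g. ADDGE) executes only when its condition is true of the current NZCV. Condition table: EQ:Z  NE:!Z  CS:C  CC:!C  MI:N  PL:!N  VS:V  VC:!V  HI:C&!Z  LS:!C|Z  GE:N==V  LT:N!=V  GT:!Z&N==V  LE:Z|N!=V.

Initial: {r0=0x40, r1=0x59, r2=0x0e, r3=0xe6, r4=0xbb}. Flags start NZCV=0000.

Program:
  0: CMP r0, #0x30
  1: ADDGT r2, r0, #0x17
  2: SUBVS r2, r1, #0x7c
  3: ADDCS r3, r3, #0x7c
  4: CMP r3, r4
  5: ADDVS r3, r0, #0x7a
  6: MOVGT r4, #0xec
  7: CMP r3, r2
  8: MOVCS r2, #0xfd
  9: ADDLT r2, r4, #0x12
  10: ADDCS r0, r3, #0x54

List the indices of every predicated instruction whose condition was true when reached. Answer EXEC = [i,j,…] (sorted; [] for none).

EXEC = [1,3,5,6,8,9,10]

0: ✓ CMP  NZCV=0010
1: ✓ ADDGT  r2←0x57
2: · SUBVS
3: ✓ ADDCS  r3←0x62
4: ✓ CMP  NZCV=1001
5: ✓ ADDVS  r3←0xba
6: ✓ MOVGT  r4←0xec
7: ✓ CMP  NZCV=0011
8: ✓ MOVCS  r2←0xfd
9: ✓ ADDLT  r2←0xfe
10: ✓ ADDCS  r0←0x0e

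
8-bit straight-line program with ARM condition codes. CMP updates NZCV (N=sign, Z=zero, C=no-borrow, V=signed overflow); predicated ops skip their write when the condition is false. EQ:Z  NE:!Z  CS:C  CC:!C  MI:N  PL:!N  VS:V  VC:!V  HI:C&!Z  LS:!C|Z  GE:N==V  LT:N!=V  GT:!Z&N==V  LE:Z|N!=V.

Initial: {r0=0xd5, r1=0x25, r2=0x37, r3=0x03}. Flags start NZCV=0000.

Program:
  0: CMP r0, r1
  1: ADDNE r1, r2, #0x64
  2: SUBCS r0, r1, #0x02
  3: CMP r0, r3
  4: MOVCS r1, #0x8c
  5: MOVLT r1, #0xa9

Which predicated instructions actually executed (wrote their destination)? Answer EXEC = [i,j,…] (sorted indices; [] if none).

EXEC = [1,2,4,5]

0: ✓ CMP  NZCV=1010
1: ✓ ADDNE  r1←0x9b
2: ✓ SUBCS  r0←0x99
3: ✓ CMP  NZCV=1010
4: ✓ MOVCS  r1←0x8c
5: ✓ MOVLT  r1←0xa9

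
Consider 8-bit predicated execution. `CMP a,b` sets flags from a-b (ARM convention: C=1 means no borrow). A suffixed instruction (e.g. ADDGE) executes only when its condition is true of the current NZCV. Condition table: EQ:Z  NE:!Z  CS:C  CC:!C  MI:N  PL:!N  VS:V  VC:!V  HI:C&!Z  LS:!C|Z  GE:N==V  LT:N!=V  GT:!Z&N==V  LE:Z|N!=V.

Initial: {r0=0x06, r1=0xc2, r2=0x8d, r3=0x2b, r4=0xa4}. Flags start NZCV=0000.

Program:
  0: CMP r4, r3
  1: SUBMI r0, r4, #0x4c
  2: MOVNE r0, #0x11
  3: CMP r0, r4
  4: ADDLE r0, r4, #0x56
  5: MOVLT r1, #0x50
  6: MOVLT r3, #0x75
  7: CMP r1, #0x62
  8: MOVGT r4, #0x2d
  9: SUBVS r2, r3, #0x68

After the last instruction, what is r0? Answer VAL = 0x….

VAL = 0x11

[0] flags=0011 → (cmp)
[1] flags=0011 MI?F → skip
[2] flags=0011 NE?T → r0=0x11
[3] flags=0000 → (cmp)
[4] flags=0000 LE?F → skip
[5] flags=0000 LT?F → skip
[6] flags=0000 LT?F → skip
[7] flags=0011 → (cmp)
[8] flags=0011 GT?F → skip
[9] flags=0011 VS?T → r2=0xc3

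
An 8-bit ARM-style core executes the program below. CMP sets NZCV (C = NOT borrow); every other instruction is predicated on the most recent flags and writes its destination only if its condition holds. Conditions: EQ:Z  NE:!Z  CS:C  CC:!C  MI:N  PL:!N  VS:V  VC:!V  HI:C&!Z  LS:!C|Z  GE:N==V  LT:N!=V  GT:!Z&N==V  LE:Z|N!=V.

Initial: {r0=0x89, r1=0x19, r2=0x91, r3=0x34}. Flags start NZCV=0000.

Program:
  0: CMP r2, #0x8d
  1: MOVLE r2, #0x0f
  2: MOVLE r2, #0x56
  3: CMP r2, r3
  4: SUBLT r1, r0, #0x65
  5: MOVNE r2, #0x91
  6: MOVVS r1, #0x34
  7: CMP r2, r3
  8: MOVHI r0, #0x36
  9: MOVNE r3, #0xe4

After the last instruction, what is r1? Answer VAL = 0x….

[0] flags=0010 → (cmp)
[1] flags=0010 LE?F → skip
[2] flags=0010 LE?F → skip
[3] flags=0011 → (cmp)
[4] flags=0011 LT?T → r1=0x24
[5] flags=0011 NE?T → r2=0x91
[6] flags=0011 VS?T → r1=0x34
[7] flags=0011 → (cmp)
[8] flags=0011 HI?T → r0=0x36
[9] flags=0011 NE?T → r3=0xe4

VAL = 0x34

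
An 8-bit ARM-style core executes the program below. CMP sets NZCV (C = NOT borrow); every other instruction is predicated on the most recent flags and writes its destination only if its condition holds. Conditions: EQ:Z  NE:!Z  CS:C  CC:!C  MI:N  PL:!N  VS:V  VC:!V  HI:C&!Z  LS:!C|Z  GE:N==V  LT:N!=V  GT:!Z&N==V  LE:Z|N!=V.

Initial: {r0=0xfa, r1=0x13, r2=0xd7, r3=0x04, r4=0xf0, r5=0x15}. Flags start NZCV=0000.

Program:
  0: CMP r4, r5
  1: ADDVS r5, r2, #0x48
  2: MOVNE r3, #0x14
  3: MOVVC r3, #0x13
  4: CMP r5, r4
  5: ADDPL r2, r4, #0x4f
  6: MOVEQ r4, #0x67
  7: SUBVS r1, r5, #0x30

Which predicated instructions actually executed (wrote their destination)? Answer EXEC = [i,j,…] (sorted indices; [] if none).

[0] flags=1010 → (cmp)
[1] flags=1010 VS?F → skip
[2] flags=1010 NE?T → r3=0x14
[3] flags=1010 VC?T → r3=0x13
[4] flags=0000 → (cmp)
[5] flags=0000 PL?T → r2=0x3f
[6] flags=0000 EQ?F → skip
[7] flags=0000 VS?F → skip

EXEC = [2,3,5]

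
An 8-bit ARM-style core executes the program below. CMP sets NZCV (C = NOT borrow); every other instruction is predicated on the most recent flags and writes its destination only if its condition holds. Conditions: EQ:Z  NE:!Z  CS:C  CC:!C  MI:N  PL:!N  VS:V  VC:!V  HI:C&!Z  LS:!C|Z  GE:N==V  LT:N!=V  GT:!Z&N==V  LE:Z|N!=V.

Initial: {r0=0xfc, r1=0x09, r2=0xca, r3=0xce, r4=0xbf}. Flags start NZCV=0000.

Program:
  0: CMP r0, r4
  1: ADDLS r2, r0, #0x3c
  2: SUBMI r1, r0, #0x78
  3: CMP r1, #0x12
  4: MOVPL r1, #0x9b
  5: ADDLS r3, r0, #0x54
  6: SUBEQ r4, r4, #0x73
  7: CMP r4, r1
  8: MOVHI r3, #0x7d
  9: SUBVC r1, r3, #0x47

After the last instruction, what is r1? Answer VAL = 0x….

VAL = 0x36

[0] flags=0010 → (cmp)
[1] flags=0010 LS?F → skip
[2] flags=0010 MI?F → skip
[3] flags=1000 → (cmp)
[4] flags=1000 PL?F → skip
[5] flags=1000 LS?T → r3=0x50
[6] flags=1000 EQ?F → skip
[7] flags=1010 → (cmp)
[8] flags=1010 HI?T → r3=0x7d
[9] flags=1010 VC?T → r1=0x36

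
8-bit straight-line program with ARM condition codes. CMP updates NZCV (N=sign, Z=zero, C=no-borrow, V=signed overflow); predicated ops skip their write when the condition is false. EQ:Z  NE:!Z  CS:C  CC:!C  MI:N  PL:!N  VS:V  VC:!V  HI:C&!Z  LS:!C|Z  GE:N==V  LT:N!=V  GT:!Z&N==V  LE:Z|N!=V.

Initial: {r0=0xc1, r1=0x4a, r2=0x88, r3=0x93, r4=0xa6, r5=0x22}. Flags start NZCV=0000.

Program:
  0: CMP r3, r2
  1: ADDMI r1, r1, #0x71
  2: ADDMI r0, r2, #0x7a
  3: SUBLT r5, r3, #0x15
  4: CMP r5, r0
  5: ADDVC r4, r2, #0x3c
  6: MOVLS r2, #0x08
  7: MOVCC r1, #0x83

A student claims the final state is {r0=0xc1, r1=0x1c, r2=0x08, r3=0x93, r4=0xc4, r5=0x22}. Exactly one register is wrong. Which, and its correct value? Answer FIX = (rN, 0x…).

0: ✓ CMP  NZCV=0010
1: · ADDMI
2: · ADDMI
3: · SUBLT
4: ✓ CMP  NZCV=0000
5: ✓ ADDVC  r4←0xc4
6: ✓ MOVLS  r2←0x08
7: ✓ MOVCC  r1←0x83

FIX = (r1, 0x83)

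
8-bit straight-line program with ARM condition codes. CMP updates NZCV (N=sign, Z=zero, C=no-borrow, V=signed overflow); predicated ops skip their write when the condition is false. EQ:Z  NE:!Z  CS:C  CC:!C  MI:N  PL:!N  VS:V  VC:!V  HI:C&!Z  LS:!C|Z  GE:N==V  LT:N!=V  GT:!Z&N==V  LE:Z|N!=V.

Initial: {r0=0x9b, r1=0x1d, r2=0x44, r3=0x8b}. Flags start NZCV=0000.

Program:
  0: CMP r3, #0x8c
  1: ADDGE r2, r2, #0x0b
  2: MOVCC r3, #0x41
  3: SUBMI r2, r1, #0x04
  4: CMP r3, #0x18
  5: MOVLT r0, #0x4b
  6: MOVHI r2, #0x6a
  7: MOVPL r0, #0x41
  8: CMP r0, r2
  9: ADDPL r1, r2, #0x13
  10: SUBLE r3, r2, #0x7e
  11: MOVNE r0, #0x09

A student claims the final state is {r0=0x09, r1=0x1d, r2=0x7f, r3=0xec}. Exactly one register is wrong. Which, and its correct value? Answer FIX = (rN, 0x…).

[0] flags=1000 → (cmp)
[1] flags=1000 GE?F → skip
[2] flags=1000 CC?T → r3=0x41
[3] flags=1000 MI?T → r2=0x19
[4] flags=0010 → (cmp)
[5] flags=0010 LT?F → skip
[6] flags=0010 HI?T → r2=0x6a
[7] flags=0010 PL?T → r0=0x41
[8] flags=1000 → (cmp)
[9] flags=1000 PL?F → skip
[10] flags=1000 LE?T → r3=0xec
[11] flags=1000 NE?T → r0=0x09

FIX = (r2, 0x6a)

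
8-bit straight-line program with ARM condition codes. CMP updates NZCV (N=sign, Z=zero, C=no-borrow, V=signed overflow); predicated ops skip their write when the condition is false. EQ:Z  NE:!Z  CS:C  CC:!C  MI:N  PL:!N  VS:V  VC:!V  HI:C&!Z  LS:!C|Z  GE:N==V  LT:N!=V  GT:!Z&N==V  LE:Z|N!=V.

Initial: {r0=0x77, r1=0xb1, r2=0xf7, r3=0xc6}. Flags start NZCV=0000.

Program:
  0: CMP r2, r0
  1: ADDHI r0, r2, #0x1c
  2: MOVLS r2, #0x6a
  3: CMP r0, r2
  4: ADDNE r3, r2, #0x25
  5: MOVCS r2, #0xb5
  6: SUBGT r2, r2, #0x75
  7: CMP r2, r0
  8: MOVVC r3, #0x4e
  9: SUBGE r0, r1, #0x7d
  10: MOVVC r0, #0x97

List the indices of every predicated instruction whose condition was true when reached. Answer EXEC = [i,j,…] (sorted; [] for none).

EXEC = [1,4,6]

0: ✓ CMP  NZCV=1010
1: ✓ ADDHI  r0←0x13
2: · MOVLS
3: ✓ CMP  NZCV=0000
4: ✓ ADDNE  r3←0x1c
5: · MOVCS
6: ✓ SUBGT  r2←0x82
7: ✓ CMP  NZCV=0011
8: · MOVVC
9: · SUBGE
10: · MOVVC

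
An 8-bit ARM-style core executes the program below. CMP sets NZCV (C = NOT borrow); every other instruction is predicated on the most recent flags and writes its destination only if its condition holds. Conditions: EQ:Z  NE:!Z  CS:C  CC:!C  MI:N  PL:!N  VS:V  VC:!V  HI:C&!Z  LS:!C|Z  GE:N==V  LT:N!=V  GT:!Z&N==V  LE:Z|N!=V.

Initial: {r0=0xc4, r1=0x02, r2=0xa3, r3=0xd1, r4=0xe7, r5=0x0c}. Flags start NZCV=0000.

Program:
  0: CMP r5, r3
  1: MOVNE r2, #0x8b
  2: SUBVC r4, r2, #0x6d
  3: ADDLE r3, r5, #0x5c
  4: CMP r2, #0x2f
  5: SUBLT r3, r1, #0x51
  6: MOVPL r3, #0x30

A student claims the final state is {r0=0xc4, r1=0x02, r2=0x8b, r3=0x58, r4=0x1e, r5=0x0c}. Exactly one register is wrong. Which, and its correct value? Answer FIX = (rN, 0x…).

FIX = (r3, 0x30)

[0] flags=0000 → (cmp)
[1] flags=0000 NE?T → r2=0x8b
[2] flags=0000 VC?T → r4=0x1e
[3] flags=0000 LE?F → skip
[4] flags=0011 → (cmp)
[5] flags=0011 LT?T → r3=0xb1
[6] flags=0011 PL?T → r3=0x30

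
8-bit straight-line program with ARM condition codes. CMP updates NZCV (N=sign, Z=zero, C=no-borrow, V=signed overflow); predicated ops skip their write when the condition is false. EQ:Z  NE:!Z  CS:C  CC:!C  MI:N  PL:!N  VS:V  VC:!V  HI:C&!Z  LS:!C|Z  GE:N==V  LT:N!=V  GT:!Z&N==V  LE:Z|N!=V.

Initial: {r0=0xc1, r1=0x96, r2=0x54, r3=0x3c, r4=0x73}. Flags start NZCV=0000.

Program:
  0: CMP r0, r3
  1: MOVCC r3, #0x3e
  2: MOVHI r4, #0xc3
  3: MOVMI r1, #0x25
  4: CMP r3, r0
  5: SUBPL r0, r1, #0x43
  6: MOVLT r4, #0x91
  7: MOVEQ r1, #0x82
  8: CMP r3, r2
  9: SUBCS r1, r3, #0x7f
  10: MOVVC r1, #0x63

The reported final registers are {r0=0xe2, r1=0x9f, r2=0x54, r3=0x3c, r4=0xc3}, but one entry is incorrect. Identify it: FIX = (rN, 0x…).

FIX = (r1, 0x63)

[0] flags=1010 → (cmp)
[1] flags=1010 CC?F → skip
[2] flags=1010 HI?T → r4=0xc3
[3] flags=1010 MI?T → r1=0x25
[4] flags=0000 → (cmp)
[5] flags=0000 PL?T → r0=0xe2
[6] flags=0000 LT?F → skip
[7] flags=0000 EQ?F → skip
[8] flags=1000 → (cmp)
[9] flags=1000 CS?F → skip
[10] flags=1000 VC?T → r1=0x63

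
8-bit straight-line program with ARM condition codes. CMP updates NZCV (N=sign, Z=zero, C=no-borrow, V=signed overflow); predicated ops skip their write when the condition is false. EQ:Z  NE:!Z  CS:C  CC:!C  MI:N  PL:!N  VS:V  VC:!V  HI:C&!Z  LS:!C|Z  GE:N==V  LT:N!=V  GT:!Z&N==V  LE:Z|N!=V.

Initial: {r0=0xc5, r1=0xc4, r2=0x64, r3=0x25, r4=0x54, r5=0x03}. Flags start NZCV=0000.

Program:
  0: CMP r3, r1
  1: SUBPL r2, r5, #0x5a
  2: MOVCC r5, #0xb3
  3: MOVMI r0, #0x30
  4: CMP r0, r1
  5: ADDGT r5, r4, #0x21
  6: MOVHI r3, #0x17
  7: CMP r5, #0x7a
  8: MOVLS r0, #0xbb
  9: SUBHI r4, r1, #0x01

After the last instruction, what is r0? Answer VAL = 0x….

VAL = 0xbb

0: ✓ CMP  NZCV=0000
1: ✓ SUBPL  r2←0xa9
2: ✓ MOVCC  r5←0xb3
3: · MOVMI
4: ✓ CMP  NZCV=0010
5: ✓ ADDGT  r5←0x75
6: ✓ MOVHI  r3←0x17
7: ✓ CMP  NZCV=1000
8: ✓ MOVLS  r0←0xbb
9: · SUBHI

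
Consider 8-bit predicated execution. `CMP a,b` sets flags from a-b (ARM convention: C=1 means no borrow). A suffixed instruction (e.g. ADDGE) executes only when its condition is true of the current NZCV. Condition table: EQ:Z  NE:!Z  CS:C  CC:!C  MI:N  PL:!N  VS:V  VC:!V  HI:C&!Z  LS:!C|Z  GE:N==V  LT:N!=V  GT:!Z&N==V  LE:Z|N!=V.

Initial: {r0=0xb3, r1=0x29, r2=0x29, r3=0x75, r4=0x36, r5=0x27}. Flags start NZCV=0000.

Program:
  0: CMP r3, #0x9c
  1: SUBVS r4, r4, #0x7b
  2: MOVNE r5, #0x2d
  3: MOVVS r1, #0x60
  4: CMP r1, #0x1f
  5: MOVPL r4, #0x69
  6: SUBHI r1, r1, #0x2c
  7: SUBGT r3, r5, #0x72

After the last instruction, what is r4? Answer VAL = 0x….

VAL = 0x69

[0] flags=1001 → (cmp)
[1] flags=1001 VS?T → r4=0xbb
[2] flags=1001 NE?T → r5=0x2d
[3] flags=1001 VS?T → r1=0x60
[4] flags=0010 → (cmp)
[5] flags=0010 PL?T → r4=0x69
[6] flags=0010 HI?T → r1=0x34
[7] flags=0010 GT?T → r3=0xbb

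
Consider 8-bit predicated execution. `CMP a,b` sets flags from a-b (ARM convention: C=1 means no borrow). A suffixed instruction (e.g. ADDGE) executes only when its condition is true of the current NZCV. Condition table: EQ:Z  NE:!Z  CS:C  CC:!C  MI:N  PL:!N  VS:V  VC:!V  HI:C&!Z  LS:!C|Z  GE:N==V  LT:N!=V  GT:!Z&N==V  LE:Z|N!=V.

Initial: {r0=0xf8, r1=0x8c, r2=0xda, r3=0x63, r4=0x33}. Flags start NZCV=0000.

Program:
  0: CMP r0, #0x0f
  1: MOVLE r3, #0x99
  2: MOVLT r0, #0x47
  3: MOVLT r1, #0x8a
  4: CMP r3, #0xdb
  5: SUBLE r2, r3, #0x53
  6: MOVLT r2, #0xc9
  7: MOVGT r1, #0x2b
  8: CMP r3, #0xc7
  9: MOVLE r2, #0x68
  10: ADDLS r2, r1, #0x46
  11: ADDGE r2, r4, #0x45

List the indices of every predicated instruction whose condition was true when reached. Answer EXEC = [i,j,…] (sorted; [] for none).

[0] flags=1010 → (cmp)
[1] flags=1010 LE?T → r3=0x99
[2] flags=1010 LT?T → r0=0x47
[3] flags=1010 LT?T → r1=0x8a
[4] flags=1000 → (cmp)
[5] flags=1000 LE?T → r2=0x46
[6] flags=1000 LT?T → r2=0xc9
[7] flags=1000 GT?F → skip
[8] flags=1000 → (cmp)
[9] flags=1000 LE?T → r2=0x68
[10] flags=1000 LS?T → r2=0xd0
[11] flags=1000 GE?F → skip

EXEC = [1,2,3,5,6,9,10]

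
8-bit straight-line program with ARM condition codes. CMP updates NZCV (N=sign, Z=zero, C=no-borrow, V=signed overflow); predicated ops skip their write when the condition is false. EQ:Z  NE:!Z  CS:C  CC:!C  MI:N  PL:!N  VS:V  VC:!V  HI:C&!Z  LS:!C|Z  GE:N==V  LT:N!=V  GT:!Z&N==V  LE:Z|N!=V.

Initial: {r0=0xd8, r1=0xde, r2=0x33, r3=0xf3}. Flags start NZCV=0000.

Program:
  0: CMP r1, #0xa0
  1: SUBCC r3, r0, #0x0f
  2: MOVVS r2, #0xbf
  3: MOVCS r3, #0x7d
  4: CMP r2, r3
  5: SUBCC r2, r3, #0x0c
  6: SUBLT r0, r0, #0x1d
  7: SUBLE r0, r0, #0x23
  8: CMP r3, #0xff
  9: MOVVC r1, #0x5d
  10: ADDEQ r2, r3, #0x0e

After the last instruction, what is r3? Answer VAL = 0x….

VAL = 0x7d

0: ✓ CMP  NZCV=0010
1: · SUBCC
2: · MOVVS
3: ✓ MOVCS  r3←0x7d
4: ✓ CMP  NZCV=1000
5: ✓ SUBCC  r2←0x71
6: ✓ SUBLT  r0←0xbb
7: ✓ SUBLE  r0←0x98
8: ✓ CMP  NZCV=0000
9: ✓ MOVVC  r1←0x5d
10: · ADDEQ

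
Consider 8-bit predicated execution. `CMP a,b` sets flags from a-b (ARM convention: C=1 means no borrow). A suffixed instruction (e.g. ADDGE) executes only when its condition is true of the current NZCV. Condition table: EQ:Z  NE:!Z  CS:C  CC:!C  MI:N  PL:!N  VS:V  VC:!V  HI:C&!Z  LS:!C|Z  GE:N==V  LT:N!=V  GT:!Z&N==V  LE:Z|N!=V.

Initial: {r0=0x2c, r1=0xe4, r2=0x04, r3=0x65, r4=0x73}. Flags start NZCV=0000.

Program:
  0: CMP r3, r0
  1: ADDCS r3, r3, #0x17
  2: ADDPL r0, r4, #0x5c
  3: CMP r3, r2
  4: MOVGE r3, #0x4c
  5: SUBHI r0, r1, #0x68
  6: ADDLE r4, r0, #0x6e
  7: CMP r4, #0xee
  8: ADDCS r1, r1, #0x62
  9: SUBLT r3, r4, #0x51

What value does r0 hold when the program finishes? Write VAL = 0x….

VAL = 0x7c

0: ✓ CMP  NZCV=0010
1: ✓ ADDCS  r3←0x7c
2: ✓ ADDPL  r0←0xcf
3: ✓ CMP  NZCV=0010
4: ✓ MOVGE  r3←0x4c
5: ✓ SUBHI  r0←0x7c
6: · ADDLE
7: ✓ CMP  NZCV=1001
8: · ADDCS
9: · SUBLT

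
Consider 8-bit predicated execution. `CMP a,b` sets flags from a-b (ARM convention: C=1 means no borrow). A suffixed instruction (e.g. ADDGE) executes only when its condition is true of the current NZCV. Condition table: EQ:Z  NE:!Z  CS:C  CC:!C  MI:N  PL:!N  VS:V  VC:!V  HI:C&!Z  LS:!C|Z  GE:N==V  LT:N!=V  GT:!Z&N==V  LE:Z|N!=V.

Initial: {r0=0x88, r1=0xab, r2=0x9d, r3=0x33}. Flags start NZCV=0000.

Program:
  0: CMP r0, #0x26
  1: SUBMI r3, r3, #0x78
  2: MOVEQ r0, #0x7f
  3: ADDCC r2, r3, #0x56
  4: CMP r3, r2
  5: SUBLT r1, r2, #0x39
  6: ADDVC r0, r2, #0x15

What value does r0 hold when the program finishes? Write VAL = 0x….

VAL = 0x88

0: ✓ CMP  NZCV=0011
1: · SUBMI
2: · MOVEQ
3: · ADDCC
4: ✓ CMP  NZCV=1001
5: · SUBLT
6: · ADDVC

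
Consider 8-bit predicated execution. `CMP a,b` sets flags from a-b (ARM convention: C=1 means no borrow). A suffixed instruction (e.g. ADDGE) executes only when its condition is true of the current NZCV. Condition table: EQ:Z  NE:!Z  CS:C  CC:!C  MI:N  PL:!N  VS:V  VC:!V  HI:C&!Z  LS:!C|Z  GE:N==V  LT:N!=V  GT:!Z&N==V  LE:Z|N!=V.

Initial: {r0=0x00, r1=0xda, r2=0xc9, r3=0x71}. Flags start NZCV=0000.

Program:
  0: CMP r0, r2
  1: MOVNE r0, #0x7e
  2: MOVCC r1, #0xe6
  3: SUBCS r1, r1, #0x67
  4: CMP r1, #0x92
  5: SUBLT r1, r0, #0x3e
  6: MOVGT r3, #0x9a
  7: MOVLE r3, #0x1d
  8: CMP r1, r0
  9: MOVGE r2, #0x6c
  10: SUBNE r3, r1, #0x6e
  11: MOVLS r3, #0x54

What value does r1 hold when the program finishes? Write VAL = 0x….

0: ✓ CMP  NZCV=0000
1: ✓ MOVNE  r0←0x7e
2: ✓ MOVCC  r1←0xe6
3: · SUBCS
4: ✓ CMP  NZCV=0010
5: · SUBLT
6: ✓ MOVGT  r3←0x9a
7: · MOVLE
8: ✓ CMP  NZCV=0011
9: · MOVGE
10: ✓ SUBNE  r3←0x78
11: · MOVLS

VAL = 0xe6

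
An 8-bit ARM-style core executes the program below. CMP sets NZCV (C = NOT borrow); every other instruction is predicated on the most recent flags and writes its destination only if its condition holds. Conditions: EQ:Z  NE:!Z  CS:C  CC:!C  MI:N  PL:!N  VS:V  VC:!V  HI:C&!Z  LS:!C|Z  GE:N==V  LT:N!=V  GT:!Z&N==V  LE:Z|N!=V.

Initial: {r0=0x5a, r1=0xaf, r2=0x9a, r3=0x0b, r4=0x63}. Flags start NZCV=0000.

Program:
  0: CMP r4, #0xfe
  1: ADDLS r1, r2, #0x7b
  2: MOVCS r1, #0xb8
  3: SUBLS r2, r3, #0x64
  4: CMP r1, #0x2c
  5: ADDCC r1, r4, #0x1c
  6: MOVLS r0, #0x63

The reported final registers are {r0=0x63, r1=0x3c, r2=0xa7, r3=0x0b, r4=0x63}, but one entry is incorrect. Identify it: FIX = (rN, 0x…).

FIX = (r1, 0x7f)

0: ✓ CMP  NZCV=0000
1: ✓ ADDLS  r1←0x15
2: · MOVCS
3: ✓ SUBLS  r2←0xa7
4: ✓ CMP  NZCV=1000
5: ✓ ADDCC  r1←0x7f
6: ✓ MOVLS  r0←0x63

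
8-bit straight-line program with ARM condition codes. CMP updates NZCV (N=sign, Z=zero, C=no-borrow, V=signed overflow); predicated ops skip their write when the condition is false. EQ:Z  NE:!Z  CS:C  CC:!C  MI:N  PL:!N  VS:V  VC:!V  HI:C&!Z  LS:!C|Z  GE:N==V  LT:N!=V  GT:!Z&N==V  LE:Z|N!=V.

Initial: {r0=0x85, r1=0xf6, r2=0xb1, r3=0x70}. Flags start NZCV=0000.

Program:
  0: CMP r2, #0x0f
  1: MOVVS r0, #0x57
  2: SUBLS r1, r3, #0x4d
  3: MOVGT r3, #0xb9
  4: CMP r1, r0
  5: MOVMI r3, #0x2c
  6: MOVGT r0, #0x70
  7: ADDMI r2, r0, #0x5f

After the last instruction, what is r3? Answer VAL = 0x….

VAL = 0x70

[0] flags=1010 → (cmp)
[1] flags=1010 VS?F → skip
[2] flags=1010 LS?F → skip
[3] flags=1010 GT?F → skip
[4] flags=0010 → (cmp)
[5] flags=0010 MI?F → skip
[6] flags=0010 GT?T → r0=0x70
[7] flags=0010 MI?F → skip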